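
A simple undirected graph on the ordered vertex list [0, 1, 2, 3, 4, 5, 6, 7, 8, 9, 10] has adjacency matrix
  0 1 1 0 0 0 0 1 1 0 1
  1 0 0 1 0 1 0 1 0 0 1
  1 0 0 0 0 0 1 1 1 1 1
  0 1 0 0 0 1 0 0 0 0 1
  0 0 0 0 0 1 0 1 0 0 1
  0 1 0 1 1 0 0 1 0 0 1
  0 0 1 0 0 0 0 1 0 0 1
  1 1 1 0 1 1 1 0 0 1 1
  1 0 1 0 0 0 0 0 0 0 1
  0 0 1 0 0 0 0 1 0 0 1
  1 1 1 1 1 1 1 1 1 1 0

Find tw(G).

A width-3 tree decomposition is:
Bags: B1 = {0, 2, 7, 10}  B2 = {2, 7, 9, 10}  B3 = {0, 1, 7, 10}  B4 = {0, 2, 8, 10}  B5 = {1, 5, 7, 10}  B6 = {2, 6, 7, 10}  B7 = {4, 5, 7, 10}  B8 = {1, 3, 5, 10}
Tree: B1–B2, B1–B3, B1–B4, B3–B5, B2–B6, B5–B7, B5–B8
Every bag has size at most 4, so the width is 4 − 1 = 3 and tw(G) ≤ 3. For the lower bound, the 4 vertices {0, 2, 8, 10} are pairwise adjacent, and any tree decomposition puts a clique entirely inside one bag — forcing width ≥ 3. The upper and lower bounds meet at 3, so that is the treewidth.

3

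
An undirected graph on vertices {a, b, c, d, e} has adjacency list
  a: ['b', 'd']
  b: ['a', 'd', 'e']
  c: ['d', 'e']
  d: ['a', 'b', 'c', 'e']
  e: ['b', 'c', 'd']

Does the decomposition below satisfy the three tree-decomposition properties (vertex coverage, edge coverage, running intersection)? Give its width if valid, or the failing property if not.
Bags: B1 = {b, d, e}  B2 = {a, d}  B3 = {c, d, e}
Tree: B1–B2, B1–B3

No — edge (b,a) lies in no bag.

A tree decomposition must satisfy three properties: every vertex lies in some bag; for every edge, both endpoints lie together in some bag; and for every vertex, the bags containing it form a connected subtree. Here edge (b,a) lies in no bag, so the decomposition is invalid.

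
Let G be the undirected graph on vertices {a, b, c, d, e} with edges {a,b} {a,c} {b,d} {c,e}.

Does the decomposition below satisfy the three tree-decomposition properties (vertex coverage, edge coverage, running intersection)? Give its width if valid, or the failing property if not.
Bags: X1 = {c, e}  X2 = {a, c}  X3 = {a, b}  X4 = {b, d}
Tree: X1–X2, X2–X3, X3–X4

Yes; width 1.

Checking the three conditions: (i) the bags cover all of {a, b, c, d, e}; (ii) for each edge, some bag contains both endpoints; (iii) the bags containing any fixed vertex form a subtree. All hold, so the decomposition is valid with width 2 − 1 = 1.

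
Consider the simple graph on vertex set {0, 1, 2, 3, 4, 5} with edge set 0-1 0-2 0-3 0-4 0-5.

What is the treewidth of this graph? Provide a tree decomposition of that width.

Treewidth 1.
Bags: B1 = {0, 4}  B2 = {0, 1}  B3 = {0, 2}  B4 = {0, 3}  B5 = {0, 5}
Tree: B1–B2, B1–B3, B3–B4, B1–B5

The largest bag has 2 vertices, giving width 1; this decomposition certifies tw(G) ≤ 1. Since G has at least one edge (e.g. 0–4), it is not an edgeless graph, so tw(G) ≥ 1. Combining the bounds, tw(G) = 1.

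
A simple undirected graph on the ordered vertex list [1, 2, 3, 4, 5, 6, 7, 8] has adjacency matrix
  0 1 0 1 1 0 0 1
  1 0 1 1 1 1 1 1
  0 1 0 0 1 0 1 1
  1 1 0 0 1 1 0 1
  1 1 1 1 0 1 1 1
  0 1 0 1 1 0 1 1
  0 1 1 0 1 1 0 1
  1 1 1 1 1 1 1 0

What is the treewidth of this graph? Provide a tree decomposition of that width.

Treewidth 4.
Bags: B1 = {2, 3, 5, 7, 8}  B2 = {2, 5, 6, 7, 8}  B3 = {2, 4, 5, 6, 8}  B4 = {1, 2, 4, 5, 8}
Tree: B1–B2, B2–B3, B3–B4

Every bag has size at most 5, so the width is 5 − 1 = 4 and tw(G) ≤ 4. For the lower bound, the 5 vertices {2, 3, 5, 7, 8} are pairwise adjacent, and any tree decomposition puts a clique entirely inside one bag — forcing width ≥ 4. Combining the bounds, tw(G) = 4.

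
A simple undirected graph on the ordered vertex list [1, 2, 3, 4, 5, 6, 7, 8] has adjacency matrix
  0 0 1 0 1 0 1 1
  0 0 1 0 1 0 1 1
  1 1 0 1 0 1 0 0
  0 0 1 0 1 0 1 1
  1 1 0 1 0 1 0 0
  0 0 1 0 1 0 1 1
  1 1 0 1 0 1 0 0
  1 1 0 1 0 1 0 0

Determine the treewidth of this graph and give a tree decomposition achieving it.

Treewidth 4.
One such decomposition:
Bags: B1 = {1, 2, 4, 6, 8}  B2 = {1, 2, 3, 4, 6}  B3 = {1, 2, 4, 6, 7}  B4 = {1, 2, 4, 5, 6}
Tree: B1–B2, B2–B3, B3–B4

The largest bag has 5 vertices, giving width 4; this decomposition certifies tw(G) ≤ 4. For the lower bound: the 5 vertex sets {4,8}, {3,6}, {2,7}, {1}, {5} are disjoint, each induces a connected subgraph, and every pair is joined by at least one edge of G. Contracting each set to a single vertex therefore yields K_{5} as a minor, and since treewidth is minor-monotone, tw(G) ≥ tw(K_{5}) = 4. Therefore the treewidth is 4.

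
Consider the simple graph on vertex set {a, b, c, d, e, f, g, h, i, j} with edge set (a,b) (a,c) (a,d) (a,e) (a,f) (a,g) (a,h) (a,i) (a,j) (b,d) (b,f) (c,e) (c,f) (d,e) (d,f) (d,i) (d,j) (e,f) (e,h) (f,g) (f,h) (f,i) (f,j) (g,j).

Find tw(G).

3

A width-3 tree decomposition is:
Bags: B1 = {a, e, f, h}  B2 = {a, d, e, f}  B3 = {a, d, f, j}  B4 = {a, c, e, f}  B5 = {a, d, f, i}  B6 = {a, b, d, f}  B7 = {a, f, g, j}
Tree: B1–B2, B2–B3, B2–B4, B3–B5, B2–B6, B3–B7
Every bag has size at most 4, so the width is 4 − 1 = 3 and tw(G) ≤ 3. Conversely, {a, d, f, j} is a clique of size 4, and the vertices of any clique must share a bag in every tree decomposition; so some bag has ≥ 4 vertices and tw(G) ≥ 3. The upper and lower bounds meet at 3, so that is the treewidth.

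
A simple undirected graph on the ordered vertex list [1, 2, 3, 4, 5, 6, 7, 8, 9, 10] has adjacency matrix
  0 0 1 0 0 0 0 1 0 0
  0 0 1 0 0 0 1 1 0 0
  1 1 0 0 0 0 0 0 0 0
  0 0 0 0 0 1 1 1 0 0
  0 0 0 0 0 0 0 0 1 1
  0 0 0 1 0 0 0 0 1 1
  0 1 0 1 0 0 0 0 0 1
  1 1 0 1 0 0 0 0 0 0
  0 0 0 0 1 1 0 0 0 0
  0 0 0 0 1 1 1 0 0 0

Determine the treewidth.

2

A width-2 tree decomposition is:
Bags: B1 = {1, 3, 8}  B2 = {2, 3, 8}  B3 = {2, 4, 8}  B4 = {2, 4, 7}  B5 = {4, 6, 7}  B6 = {6, 7, 10}  B7 = {6, 9, 10}  B8 = {5, 9, 10}
Tree: B1–B2, B2–B3, B3–B4, B4–B5, B5–B6, B6–B7, B7–B8
The largest bag has 3 vertices, giving width 2; this decomposition certifies tw(G) ≤ 2. For the lower bound, G contains the cycle 1–3–2–8–1, so G is not a forest; only forests have treewidth ≤ 1, hence tw(G) ≥ 2. The upper and lower bounds meet at 2, so that is the treewidth.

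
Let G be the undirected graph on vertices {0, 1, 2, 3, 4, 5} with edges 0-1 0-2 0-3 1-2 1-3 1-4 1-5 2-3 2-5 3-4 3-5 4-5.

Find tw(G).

3

A width-3 tree decomposition is:
Bags: B1 = {1, 3, 4, 5}  B2 = {1, 2, 3, 5}  B3 = {0, 1, 2, 3}
Tree: B1–B2, B2–B3
Every bag has size at most 4, so the width is 4 − 1 = 3 and tw(G) ≤ 3. For the lower bound, the 4 vertices {0, 1, 2, 3} are pairwise adjacent, and any tree decomposition puts a clique entirely inside one bag — forcing width ≥ 3. Therefore the treewidth is 3.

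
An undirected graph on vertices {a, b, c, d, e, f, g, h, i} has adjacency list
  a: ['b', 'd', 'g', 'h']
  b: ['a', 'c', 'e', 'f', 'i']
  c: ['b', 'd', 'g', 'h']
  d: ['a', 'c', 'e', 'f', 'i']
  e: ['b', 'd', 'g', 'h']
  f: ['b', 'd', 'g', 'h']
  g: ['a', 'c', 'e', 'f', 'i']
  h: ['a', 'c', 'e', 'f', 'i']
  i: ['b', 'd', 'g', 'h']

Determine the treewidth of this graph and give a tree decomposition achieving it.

Every bag has size at most 5, so the width is 5 − 1 = 4 and tw(G) ≤ 4. For the lower bound: the 5 vertex sets {c,d}, {a,h}, {b,e}, {g}, {i} are disjoint, each induces a connected subgraph, and every pair is joined by at least one edge of G. Contracting each set to a single vertex therefore yields K_{5} as a minor, and since treewidth is minor-monotone, tw(G) ≥ tw(K_{5}) = 4. Hence tw(G) = 4 exactly.

Treewidth 4.
Bags: B1 = {b, c, d, g, h}  B2 = {a, b, d, g, h}  B3 = {b, d, e, g, h}  B4 = {b, d, g, h, i}  B5 = {b, d, f, g, h}
Tree: B1–B2, B2–B3, B3–B4, B4–B5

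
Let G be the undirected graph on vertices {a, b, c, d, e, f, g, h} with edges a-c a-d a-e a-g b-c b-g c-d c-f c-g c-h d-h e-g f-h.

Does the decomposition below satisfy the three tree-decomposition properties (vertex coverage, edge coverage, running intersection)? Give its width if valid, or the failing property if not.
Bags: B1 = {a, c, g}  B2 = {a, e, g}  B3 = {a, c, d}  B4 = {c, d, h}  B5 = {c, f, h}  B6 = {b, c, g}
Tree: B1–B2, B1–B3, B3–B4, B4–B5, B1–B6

Every vertex of G appears in some bag (union = {a, b, c, d, e, f, g, h}); every edge is covered by a bag; and for each vertex v the set of bags containing v is connected in the bag tree. The decomposition is therefore valid. The largest bag has 3 vertices, so the width is 2.

Yes; width 2.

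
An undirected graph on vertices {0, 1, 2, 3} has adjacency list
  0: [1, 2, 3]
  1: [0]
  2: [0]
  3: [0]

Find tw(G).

1

A width-1 tree decomposition is:
Bags: B1 = {0, 1}  B2 = {0, 3}  B3 = {0, 2}
Tree: B1–B2, B2–B3
The largest bag has 2 vertices, giving width 1; this decomposition certifies tw(G) ≤ 1. G has an edge, so its treewidth is at least 1. Combining the bounds, tw(G) = 1.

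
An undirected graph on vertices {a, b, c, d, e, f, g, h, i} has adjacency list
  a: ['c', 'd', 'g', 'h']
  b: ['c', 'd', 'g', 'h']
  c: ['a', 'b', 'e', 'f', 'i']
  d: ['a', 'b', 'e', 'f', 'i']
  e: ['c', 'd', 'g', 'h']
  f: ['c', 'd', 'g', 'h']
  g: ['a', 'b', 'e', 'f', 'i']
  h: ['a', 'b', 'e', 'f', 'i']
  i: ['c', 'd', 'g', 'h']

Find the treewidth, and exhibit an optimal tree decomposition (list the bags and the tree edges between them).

Treewidth 4.
One such decomposition:
Bags: B1 = {b, c, d, g, h}  B2 = {a, c, d, g, h}  B3 = {c, d, f, g, h}  B4 = {c, d, g, h, i}  B5 = {c, d, e, g, h}
Tree: B1–B2, B2–B3, B3–B4, B4–B5

Each bag holds 5 vertices, so the decomposition has width 4, which upper-bounds the treewidth. For the lower bound: the 5 vertex sets {b,d}, {a,g}, {f,h}, {c}, {i} are disjoint, each induces a connected subgraph, and every pair is joined by at least one edge of G. Contracting each set to a single vertex therefore yields K_{5} as a minor, and since treewidth is minor-monotone, tw(G) ≥ tw(K_{5}) = 4. Therefore the treewidth is 4.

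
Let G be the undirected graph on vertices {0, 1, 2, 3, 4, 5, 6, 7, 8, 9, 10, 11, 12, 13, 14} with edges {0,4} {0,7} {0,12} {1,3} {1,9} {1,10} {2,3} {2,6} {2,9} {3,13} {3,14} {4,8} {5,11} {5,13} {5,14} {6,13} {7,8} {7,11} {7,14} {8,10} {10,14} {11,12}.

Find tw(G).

3

A width-3 tree decomposition is:
Bags: B1 = {2, 6, 9, 13}  B2 = {2, 3, 9, 13}  B3 = {1, 3, 9, 13}  B4 = {1, 3, 5, 13}  B5 = {1, 3, 5, 14}  B6 = {1, 5, 10, 14}  B7 = {5, 10, 11, 14}  B8 = {7, 10, 11, 14}  B9 = {7, 8, 10, 11}  B10 = {7, 8, 11, 12}  B11 = {0, 7, 8, 12}  B12 = {0, 4, 8, 12}
Tree: B1–B2, B2–B3, B3–B4, B4–B5, B5–B6, B6–B7, B7–B8, B8–B9, B9–B10, B10–B11, B11–B12
Each bag holds 4 vertices, so the decomposition has width 3, which upper-bounds the treewidth. For the lower bound: the 4 vertex sets {2,6,9}, {13}, {3}, {1,5,10,14} are disjoint, each induces a connected subgraph, and every pair is joined by at least one edge of G. Contracting each set to a single vertex therefore yields K_{4} as a minor, and since treewidth is minor-monotone, tw(G) ≥ tw(K_{4}) = 3. Therefore the treewidth is 3.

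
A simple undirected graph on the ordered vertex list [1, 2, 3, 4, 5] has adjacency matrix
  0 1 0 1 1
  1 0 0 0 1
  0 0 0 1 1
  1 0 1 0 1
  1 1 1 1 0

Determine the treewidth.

A width-2 tree decomposition is:
Bags: B1 = {1, 4, 5}  B2 = {1, 2, 5}  B3 = {3, 4, 5}
Tree: B1–B2, B1–B3
The largest bag has 3 vertices, giving width 2; this decomposition certifies tw(G) ≤ 2. For the lower bound, the 3 vertices {1, 2, 5} are pairwise adjacent, and any tree decomposition puts a clique entirely inside one bag — forcing width ≥ 2. Therefore the treewidth is 2.

2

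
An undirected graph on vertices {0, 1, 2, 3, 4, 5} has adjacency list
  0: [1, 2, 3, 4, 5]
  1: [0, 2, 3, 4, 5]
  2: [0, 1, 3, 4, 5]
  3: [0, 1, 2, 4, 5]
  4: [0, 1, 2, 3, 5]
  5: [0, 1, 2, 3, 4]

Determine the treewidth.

A width-5 tree decomposition is:
Bags: B1 = {0, 1, 2, 3, 4, 5}
Tree: (single bag)
With just one bag of size 6, the width is 6 − 1 = 5, so tw(G) ≤ 5. Conversely, {0, 1, 2, 3, 4, 5} is a clique of size 6, and the vertices of any clique must share a bag in every tree decomposition; so some bag has ≥ 6 vertices and tw(G) ≥ 5. Therefore the treewidth is 5.

5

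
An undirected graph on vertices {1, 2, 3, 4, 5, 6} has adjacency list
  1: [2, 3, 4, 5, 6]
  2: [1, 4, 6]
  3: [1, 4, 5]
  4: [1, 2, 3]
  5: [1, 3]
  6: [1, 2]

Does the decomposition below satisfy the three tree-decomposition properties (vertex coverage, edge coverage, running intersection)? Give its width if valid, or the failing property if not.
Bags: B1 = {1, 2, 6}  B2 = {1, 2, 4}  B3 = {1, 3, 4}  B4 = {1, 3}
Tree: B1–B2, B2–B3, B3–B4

A tree decomposition must satisfy three properties: every vertex lies in some bag; for every edge, both endpoints lie together in some bag; and for every vertex, the bags containing it form a connected subtree. Here vertex 5 appears in no bag, so the decomposition is invalid.

No — vertex 5 appears in no bag.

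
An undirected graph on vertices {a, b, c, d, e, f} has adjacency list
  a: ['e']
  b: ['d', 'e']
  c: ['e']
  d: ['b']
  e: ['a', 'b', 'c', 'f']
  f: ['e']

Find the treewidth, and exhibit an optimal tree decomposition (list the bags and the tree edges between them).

Treewidth 1.
One such decomposition:
Bags: B1 = {b, e}  B2 = {c, e}  B3 = {a, e}  B4 = {b, d}  B5 = {e, f}
Tree: B1–B2, B2–B3, B1–B4, B3–B5

Every bag has size at most 2, so the width is 2 − 1 = 1 and tw(G) ≤ 1. Since G has at least one edge (e.g. b–e), it is not an edgeless graph, so tw(G) ≥ 1. Hence tw(G) = 1 exactly.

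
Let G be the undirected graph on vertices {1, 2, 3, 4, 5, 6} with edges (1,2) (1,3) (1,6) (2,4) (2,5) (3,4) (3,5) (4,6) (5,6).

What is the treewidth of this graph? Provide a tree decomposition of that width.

Treewidth 3.
One such decomposition:
Bags: B1 = {2, 3, 5, 6}  B2 = {1, 2, 3, 6}  B3 = {2, 3, 4, 6}
Tree: B1–B2, B2–B3

The largest bag has 4 vertices, giving width 3; this decomposition certifies tw(G) ≤ 3. For the lower bound: the 4 vertex sets {3,5}, {1,2}, {6}, {4} are disjoint, each induces a connected subgraph, and every pair is joined by at least one edge of G. Contracting each set to a single vertex therefore yields K_{4} as a minor, and since treewidth is minor-monotone, tw(G) ≥ tw(K_{4}) = 3. The upper and lower bounds meet at 3, so that is the treewidth.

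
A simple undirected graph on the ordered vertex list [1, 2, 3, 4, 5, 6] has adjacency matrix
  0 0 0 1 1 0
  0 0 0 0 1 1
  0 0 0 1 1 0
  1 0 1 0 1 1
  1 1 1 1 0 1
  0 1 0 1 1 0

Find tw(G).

2

A width-2 tree decomposition is:
Bags: B1 = {2, 5, 6}  B2 = {4, 5, 6}  B3 = {3, 4, 5}  B4 = {1, 4, 5}
Tree: B1–B2, B2–B3, B2–B4
The largest bag has 3 vertices, giving width 2; this decomposition certifies tw(G) ≤ 2. Conversely, {2, 5, 6} is a clique of size 3, and the vertices of any clique must share a bag in every tree decomposition; so some bag has ≥ 3 vertices and tw(G) ≥ 2. Combining the bounds, tw(G) = 2.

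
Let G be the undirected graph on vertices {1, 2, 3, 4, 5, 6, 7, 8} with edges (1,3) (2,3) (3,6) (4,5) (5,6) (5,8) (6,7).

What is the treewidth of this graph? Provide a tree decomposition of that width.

Treewidth 1.
One optimal decomposition is:
Bags: B1 = {1, 3}  B2 = {2, 3}  B3 = {3, 6}  B4 = {5, 6}  B5 = {6, 7}  B6 = {4, 5}  B7 = {5, 8}
Tree: B1–B2, B1–B3, B3–B4, B4–B5, B4–B6, B6–B7

Every bag has size at most 2, so the width is 2 − 1 = 1 and tw(G) ≤ 1. Any graph with an edge has treewidth ≥ 1, and G has the edge 3–1. Combining the bounds, tw(G) = 1.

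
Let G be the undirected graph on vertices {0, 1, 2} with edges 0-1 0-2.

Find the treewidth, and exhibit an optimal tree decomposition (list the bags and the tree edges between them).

Every bag has size at most 2, so the width is 2 − 1 = 1 and tw(G) ≤ 1. G has an edge, so its treewidth is at least 1. The upper and lower bounds meet at 1, so that is the treewidth.

Treewidth 1.
Bags: B1 = {0, 1}  B2 = {0, 2}
Tree: B1–B2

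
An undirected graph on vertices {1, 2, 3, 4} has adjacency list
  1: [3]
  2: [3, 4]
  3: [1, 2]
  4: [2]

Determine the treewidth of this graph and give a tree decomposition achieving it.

Each bag holds 2 vertices, so the decomposition has width 1, which upper-bounds the treewidth. Since G has at least one edge (e.g. 4–2), it is not an edgeless graph, so tw(G) ≥ 1. Hence tw(G) = 1 exactly.

Treewidth 1.
Bags: B1 = {2, 4}  B2 = {2, 3}  B3 = {1, 3}
Tree: B1–B2, B2–B3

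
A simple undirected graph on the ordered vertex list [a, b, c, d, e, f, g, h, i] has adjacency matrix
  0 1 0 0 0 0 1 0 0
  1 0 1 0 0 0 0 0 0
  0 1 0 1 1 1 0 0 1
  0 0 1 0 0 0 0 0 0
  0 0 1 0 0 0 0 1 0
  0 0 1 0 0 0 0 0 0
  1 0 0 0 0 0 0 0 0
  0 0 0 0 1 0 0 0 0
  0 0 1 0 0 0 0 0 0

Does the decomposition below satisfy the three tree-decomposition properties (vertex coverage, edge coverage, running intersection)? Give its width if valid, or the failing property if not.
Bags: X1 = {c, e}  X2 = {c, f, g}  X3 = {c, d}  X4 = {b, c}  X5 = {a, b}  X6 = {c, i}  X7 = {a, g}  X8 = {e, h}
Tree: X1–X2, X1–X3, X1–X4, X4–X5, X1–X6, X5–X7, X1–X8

No — bags containing vertex g are not connected in the tree.

A tree decomposition must satisfy three properties: every vertex lies in some bag; for every edge, both endpoints lie together in some bag; and for every vertex, the bags containing it form a connected subtree. Here bags containing vertex g are not connected in the tree, so the decomposition is invalid.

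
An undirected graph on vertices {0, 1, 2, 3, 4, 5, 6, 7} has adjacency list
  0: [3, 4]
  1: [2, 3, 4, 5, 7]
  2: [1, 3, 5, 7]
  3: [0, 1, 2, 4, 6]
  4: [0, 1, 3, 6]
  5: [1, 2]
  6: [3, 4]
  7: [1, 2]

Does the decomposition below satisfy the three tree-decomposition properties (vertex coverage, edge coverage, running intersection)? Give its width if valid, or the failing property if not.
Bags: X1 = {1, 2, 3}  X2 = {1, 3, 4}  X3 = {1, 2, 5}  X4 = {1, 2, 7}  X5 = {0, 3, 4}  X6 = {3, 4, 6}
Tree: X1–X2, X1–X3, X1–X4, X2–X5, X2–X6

Every vertex of G appears in some bag (union = {0, 1, 2, 3, 4, 5, 6, 7}); every edge is covered by a bag; and for each vertex v the set of bags containing v is connected in the bag tree. The decomposition is therefore valid. The largest bag has 3 vertices, so the width is 2.

Yes; width 2.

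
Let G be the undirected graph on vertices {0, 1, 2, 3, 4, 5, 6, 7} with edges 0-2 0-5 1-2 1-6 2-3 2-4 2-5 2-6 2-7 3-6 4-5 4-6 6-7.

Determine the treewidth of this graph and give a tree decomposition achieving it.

Treewidth 2.
Bags: B1 = {2, 4, 6}  B2 = {2, 4, 5}  B3 = {2, 3, 6}  B4 = {2, 6, 7}  B5 = {1, 2, 6}  B6 = {0, 2, 5}
Tree: B1–B2, B1–B3, B3–B4, B3–B5, B2–B6

Each bag holds 3 vertices, so the decomposition has width 2, which upper-bounds the treewidth. For the lower bound, the 3 vertices {0, 2, 5} are pairwise adjacent, and any tree decomposition puts a clique entirely inside one bag — forcing width ≥ 2. Therefore the treewidth is 2.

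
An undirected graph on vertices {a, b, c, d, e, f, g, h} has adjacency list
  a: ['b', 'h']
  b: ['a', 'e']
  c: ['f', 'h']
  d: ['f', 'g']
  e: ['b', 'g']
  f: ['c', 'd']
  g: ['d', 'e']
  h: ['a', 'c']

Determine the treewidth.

2

A width-2 tree decomposition is:
Bags: B1 = {c, f, h}  B2 = {a, f, h}  B3 = {a, b, f}  B4 = {b, e, f}  B5 = {e, f, g}  B6 = {d, f, g}
Tree: B1–B2, B2–B3, B3–B4, B4–B5, B5–B6
Each bag holds 3 vertices, so the decomposition has width 2, which upper-bounds the treewidth. Since f–c–h–a–b–e–g–d–f is a cycle in G, G is not acyclic. Forests are exactly the graphs of treewidth ≤ 1, so tw(G) ≥ 2. Therefore the treewidth is 2.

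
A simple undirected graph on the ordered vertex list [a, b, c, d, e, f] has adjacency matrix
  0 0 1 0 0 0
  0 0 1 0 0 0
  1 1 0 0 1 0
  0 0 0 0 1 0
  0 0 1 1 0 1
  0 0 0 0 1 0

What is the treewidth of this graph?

A width-1 tree decomposition is:
Bags: B1 = {c, e}  B2 = {a, c}  B3 = {d, e}  B4 = {b, c}  B5 = {e, f}
Tree: B1–B2, B1–B3, B2–B4, B1–B5
The largest bag has 2 vertices, giving width 1; this decomposition certifies tw(G) ≤ 1. Since G has at least one edge (e.g. e–c), it is not an edgeless graph, so tw(G) ≥ 1. Hence tw(G) = 1 exactly.

1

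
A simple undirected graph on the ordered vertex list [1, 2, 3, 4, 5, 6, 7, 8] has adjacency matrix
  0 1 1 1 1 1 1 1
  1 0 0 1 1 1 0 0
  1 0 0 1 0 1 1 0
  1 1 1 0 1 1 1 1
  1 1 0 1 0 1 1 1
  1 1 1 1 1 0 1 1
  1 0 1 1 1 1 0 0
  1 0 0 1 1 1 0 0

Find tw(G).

A width-4 tree decomposition is:
Bags: B1 = {1, 4, 5, 6, 7}  B2 = {1, 3, 4, 6, 7}  B3 = {1, 2, 4, 5, 6}  B4 = {1, 4, 5, 6, 8}
Tree: B1–B2, B1–B3, B1–B4
The largest bag has 5 vertices, giving width 4; this decomposition certifies tw(G) ≤ 4. Conversely, {1, 3, 4, 6, 7} is a clique of size 5, and the vertices of any clique must share a bag in every tree decomposition; so some bag has ≥ 5 vertices and tw(G) ≥ 4. Hence tw(G) = 4 exactly.

4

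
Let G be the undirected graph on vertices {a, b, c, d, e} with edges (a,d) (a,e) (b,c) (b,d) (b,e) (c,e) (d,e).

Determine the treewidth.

A width-2 tree decomposition is:
Bags: B1 = {b, c, e}  B2 = {b, d, e}  B3 = {a, d, e}
Tree: B1–B2, B2–B3
Every bag has size at most 3, so the width is 3 − 1 = 2 and tw(G) ≤ 2. For the lower bound, the 3 vertices {a, d, e} are pairwise adjacent, and any tree decomposition puts a clique entirely inside one bag — forcing width ≥ 2. Hence tw(G) = 2 exactly.

2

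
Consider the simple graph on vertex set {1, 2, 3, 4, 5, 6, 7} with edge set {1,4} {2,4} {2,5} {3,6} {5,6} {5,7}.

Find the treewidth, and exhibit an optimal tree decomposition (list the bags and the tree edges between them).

Treewidth 1.
One optimal decomposition is:
Bags: B1 = {5, 7}  B2 = {2, 5}  B3 = {2, 4}  B4 = {1, 4}  B5 = {5, 6}  B6 = {3, 6}
Tree: B1–B2, B2–B3, B3–B4, B2–B5, B5–B6

Each bag holds 2 vertices, so the decomposition has width 1, which upper-bounds the treewidth. Any graph with an edge has treewidth ≥ 1, and G has the edge 5–7. Combining the bounds, tw(G) = 1.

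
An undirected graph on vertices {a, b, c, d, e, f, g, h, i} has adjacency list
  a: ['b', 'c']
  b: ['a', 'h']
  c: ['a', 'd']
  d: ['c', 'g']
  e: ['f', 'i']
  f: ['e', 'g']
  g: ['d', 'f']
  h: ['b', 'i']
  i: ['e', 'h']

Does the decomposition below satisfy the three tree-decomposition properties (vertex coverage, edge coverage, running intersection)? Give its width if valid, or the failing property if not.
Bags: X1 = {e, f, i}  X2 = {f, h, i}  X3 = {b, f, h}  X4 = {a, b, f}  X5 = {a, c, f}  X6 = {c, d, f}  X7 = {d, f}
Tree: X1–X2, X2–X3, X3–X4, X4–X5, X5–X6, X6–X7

A tree decomposition must satisfy three properties: every vertex lies in some bag; for every edge, both endpoints lie together in some bag; and for every vertex, the bags containing it form a connected subtree. Here vertex g appears in no bag, so the decomposition is invalid.

No — vertex g appears in no bag.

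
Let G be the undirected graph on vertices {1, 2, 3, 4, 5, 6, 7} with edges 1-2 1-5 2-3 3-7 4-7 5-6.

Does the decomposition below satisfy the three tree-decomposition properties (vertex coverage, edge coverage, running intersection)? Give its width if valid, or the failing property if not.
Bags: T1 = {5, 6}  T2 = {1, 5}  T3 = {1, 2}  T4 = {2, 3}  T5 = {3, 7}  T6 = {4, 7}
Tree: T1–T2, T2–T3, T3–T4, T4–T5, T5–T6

Yes; width 1.

Checking the three conditions: (i) the bags cover all of {1, 2, 3, 4, 5, 6, 7}; (ii) for each edge, some bag contains both endpoints; (iii) the bags containing any fixed vertex form a subtree. All hold, so the decomposition is valid with width 2 − 1 = 1.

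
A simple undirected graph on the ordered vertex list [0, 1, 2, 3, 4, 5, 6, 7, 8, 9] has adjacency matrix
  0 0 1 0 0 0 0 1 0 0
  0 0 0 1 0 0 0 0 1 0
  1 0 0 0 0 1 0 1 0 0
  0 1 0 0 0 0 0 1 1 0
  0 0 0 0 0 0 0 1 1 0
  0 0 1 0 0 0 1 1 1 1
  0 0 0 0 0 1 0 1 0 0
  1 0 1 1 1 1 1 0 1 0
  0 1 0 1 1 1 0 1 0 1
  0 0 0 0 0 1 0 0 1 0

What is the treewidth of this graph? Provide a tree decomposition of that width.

Treewidth 2.
Bags: B1 = {5, 7, 8}  B2 = {2, 5, 7}  B3 = {0, 2, 7}  B4 = {3, 7, 8}  B5 = {4, 7, 8}  B6 = {1, 3, 8}  B7 = {5, 8, 9}  B8 = {5, 6, 7}
Tree: B1–B2, B2–B3, B1–B4, B1–B5, B4–B6, B1–B7, B2–B8

The largest bag has 3 vertices, giving width 2; this decomposition certifies tw(G) ≤ 2. For the lower bound, the 3 vertices {1, 3, 8} are pairwise adjacent, and any tree decomposition puts a clique entirely inside one bag — forcing width ≥ 2. The upper and lower bounds meet at 2, so that is the treewidth.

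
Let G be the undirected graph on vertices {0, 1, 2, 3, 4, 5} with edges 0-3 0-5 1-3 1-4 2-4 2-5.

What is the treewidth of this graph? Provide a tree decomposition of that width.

Treewidth 2.
One optimal decomposition is:
Bags: B1 = {1, 2, 4}  B2 = {1, 2, 5}  B3 = {0, 1, 5}  B4 = {0, 1, 3}
Tree: B1–B2, B2–B3, B3–B4

Every bag has size at most 3, so the width is 3 − 1 = 2 and tw(G) ≤ 2. For the lower bound, G contains the cycle 1–4–2–5–0–3–1, so G is not a forest; only forests have treewidth ≤ 1, hence tw(G) ≥ 2. Hence tw(G) = 2 exactly.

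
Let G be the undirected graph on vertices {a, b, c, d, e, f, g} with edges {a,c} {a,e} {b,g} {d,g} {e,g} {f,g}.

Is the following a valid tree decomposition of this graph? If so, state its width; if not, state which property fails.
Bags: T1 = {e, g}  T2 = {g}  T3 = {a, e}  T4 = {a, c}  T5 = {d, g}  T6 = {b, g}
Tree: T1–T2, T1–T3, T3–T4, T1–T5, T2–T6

A tree decomposition must satisfy three properties: every vertex lies in some bag; for every edge, both endpoints lie together in some bag; and for every vertex, the bags containing it form a connected subtree. Here vertex f appears in no bag, so the decomposition is invalid.

No — vertex f appears in no bag.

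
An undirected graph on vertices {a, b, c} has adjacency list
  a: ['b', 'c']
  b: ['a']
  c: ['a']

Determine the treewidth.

A width-1 tree decomposition is:
Bags: B1 = {a, c}  B2 = {a, b}
Tree: B1–B2
Each bag holds 2 vertices, so the decomposition has width 1, which upper-bounds the treewidth. G has an edge, so its treewidth is at least 1. Combining the bounds, tw(G) = 1.

1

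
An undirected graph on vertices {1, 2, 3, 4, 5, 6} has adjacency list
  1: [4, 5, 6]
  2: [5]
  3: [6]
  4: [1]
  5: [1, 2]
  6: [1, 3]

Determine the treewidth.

1

A width-1 tree decomposition is:
Bags: B1 = {1, 6}  B2 = {1, 5}  B3 = {3, 6}  B4 = {1, 4}  B5 = {2, 5}
Tree: B1–B2, B1–B3, B2–B4, B2–B5
Every bag has size at most 2, so the width is 2 − 1 = 1 and tw(G) ≤ 1. G has an edge, so its treewidth is at least 1. Therefore the treewidth is 1.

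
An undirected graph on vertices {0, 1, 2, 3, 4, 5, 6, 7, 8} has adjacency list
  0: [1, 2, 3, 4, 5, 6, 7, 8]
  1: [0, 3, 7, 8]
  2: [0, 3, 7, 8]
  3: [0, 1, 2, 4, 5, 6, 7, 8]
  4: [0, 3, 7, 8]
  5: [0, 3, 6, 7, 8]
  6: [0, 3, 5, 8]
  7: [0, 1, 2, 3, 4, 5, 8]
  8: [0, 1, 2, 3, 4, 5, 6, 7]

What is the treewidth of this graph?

4

A width-4 tree decomposition is:
Bags: B1 = {0, 3, 4, 7, 8}  B2 = {0, 3, 5, 7, 8}  B3 = {0, 2, 3, 7, 8}  B4 = {0, 3, 5, 6, 8}  B5 = {0, 1, 3, 7, 8}
Tree: B1–B2, B1–B3, B2–B4, B2–B5
Each bag holds 5 vertices, so the decomposition has width 4, which upper-bounds the treewidth. For the lower bound, the 5 vertices {0, 3, 5, 6, 8} are pairwise adjacent, and any tree decomposition puts a clique entirely inside one bag — forcing width ≥ 4. Therefore the treewidth is 4.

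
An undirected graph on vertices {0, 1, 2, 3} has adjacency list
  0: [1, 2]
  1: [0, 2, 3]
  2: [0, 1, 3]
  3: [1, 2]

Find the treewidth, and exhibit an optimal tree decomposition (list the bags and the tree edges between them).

Every bag has size at most 3, so the width is 3 − 1 = 2 and tw(G) ≤ 2. For the lower bound, the 3 vertices {0, 1, 2} are pairwise adjacent, and any tree decomposition puts a clique entirely inside one bag — forcing width ≥ 2. Therefore the treewidth is 2.

Treewidth 2.
One such decomposition:
Bags: B1 = {0, 1, 2}  B2 = {1, 2, 3}
Tree: B1–B2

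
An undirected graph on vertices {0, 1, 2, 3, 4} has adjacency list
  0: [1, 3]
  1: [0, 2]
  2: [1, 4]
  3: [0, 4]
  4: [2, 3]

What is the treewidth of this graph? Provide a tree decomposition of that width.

Treewidth 2.
One optimal decomposition is:
Bags: B1 = {0, 1, 3}  B2 = {1, 2, 3}  B3 = {2, 3, 4}
Tree: B1–B2, B2–B3

The largest bag has 3 vertices, giving width 2; this decomposition certifies tw(G) ≤ 2. For the lower bound, G contains the cycle 3–0–1–2–4–3, so G is not a forest; only forests have treewidth ≤ 1, hence tw(G) ≥ 2. Hence tw(G) = 2 exactly.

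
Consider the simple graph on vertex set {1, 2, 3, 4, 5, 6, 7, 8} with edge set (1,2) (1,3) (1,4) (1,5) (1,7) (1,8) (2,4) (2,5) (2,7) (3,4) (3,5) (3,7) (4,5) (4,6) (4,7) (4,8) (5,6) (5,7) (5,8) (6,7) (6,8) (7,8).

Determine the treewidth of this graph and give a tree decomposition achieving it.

Treewidth 4.
One such decomposition:
Bags: B1 = {4, 5, 6, 7, 8}  B2 = {1, 4, 5, 7, 8}  B3 = {1, 3, 4, 5, 7}  B4 = {1, 2, 4, 5, 7}
Tree: B1–B2, B2–B3, B2–B4

The largest bag has 5 vertices, giving width 4; this decomposition certifies tw(G) ≤ 4. Conversely, {1, 4, 5, 7, 8} is a clique of size 5, and the vertices of any clique must share a bag in every tree decomposition; so some bag has ≥ 5 vertices and tw(G) ≥ 4. Combining the bounds, tw(G) = 4.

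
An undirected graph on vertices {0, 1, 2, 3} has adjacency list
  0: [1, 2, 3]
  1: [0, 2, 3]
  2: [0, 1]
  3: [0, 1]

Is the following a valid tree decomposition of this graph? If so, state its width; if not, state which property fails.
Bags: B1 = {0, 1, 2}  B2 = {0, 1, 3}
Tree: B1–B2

Yes; width 2.

Vertex coverage: the bags together contain {0, 1, 2, 3}, the full vertex set. Edge coverage: each edge of G has both endpoints in at least one bag. Running intersection: for every vertex, the bags containing it form a connected subtree. All three properties hold, so this is a valid tree decomposition of width max|bag| − 1 = 2, and hence tw(G) ≤ 2.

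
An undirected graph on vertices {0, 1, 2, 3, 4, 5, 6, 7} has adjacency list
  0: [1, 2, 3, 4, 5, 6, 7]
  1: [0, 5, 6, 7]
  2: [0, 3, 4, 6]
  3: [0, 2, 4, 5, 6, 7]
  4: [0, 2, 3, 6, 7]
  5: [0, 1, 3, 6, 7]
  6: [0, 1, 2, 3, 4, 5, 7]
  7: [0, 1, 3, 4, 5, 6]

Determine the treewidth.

4

A width-4 tree decomposition is:
Bags: B1 = {0, 3, 4, 6, 7}  B2 = {0, 2, 3, 4, 6}  B3 = {0, 3, 5, 6, 7}  B4 = {0, 1, 5, 6, 7}
Tree: B1–B2, B1–B3, B3–B4
Every bag has size at most 5, so the width is 5 − 1 = 4 and tw(G) ≤ 4. For the lower bound, the 5 vertices {0, 1, 5, 6, 7} are pairwise adjacent, and any tree decomposition puts a clique entirely inside one bag — forcing width ≥ 4. The upper and lower bounds meet at 4, so that is the treewidth.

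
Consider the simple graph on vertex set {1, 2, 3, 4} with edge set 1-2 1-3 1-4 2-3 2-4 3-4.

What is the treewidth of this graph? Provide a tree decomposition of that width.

With just one bag of size 4, the width is 4 − 1 = 3, so tw(G) ≤ 3. On the other hand G contains the 4-clique {1, 2, 3, 4}. A clique must lie in a single bag of any decomposition, so no decomposition can have width below 3. Therefore the treewidth is 3.

Treewidth 3.
One such decomposition:
Bags: B1 = {1, 2, 3, 4}
Tree: (single bag)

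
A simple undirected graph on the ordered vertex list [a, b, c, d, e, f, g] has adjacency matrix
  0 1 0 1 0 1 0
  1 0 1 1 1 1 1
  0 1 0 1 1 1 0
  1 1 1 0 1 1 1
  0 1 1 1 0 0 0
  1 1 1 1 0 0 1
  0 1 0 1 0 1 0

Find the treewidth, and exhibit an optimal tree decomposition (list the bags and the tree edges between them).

Treewidth 3.
One optimal decomposition is:
Bags: B1 = {b, c, d, f}  B2 = {b, c, d, e}  B3 = {b, d, f, g}  B4 = {a, b, d, f}
Tree: B1–B2, B1–B3, B3–B4

The largest bag has 4 vertices, giving width 3; this decomposition certifies tw(G) ≤ 3. On the other hand G contains the 4-clique {b, c, d, e}. A clique must lie in a single bag of any decomposition, so no decomposition can have width below 3. Hence tw(G) = 3 exactly.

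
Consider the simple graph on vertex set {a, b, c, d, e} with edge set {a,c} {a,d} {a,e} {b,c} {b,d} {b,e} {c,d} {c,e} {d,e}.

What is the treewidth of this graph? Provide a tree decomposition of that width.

Treewidth 3.
One optimal decomposition is:
Bags: B1 = {a, c, d, e}  B2 = {b, c, d, e}
Tree: B1–B2

Each bag holds 4 vertices, so the decomposition has width 3, which upper-bounds the treewidth. For the lower bound, the 4 vertices {a, c, d, e} are pairwise adjacent, and any tree decomposition puts a clique entirely inside one bag — forcing width ≥ 3. Combining the bounds, tw(G) = 3.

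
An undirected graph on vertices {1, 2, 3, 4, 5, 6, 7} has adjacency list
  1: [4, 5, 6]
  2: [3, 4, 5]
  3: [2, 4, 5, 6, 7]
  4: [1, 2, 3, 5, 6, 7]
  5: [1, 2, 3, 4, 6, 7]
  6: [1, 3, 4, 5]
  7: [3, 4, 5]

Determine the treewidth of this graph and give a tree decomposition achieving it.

Each bag holds 4 vertices, so the decomposition has width 3, which upper-bounds the treewidth. On the other hand G contains the 4-clique {1, 4, 5, 6}. A clique must lie in a single bag of any decomposition, so no decomposition can have width below 3. Hence tw(G) = 3 exactly.

Treewidth 3.
One such decomposition:
Bags: B1 = {2, 3, 4, 5}  B2 = {3, 4, 5, 7}  B3 = {3, 4, 5, 6}  B4 = {1, 4, 5, 6}
Tree: B1–B2, B1–B3, B3–B4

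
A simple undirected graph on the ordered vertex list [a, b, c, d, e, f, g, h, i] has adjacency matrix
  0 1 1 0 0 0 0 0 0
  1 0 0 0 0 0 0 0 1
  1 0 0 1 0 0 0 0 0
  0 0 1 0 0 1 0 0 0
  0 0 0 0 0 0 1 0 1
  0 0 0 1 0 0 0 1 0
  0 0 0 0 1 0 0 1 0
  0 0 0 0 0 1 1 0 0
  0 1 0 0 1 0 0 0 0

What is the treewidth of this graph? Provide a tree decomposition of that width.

Every bag has size at most 3, so the width is 3 − 1 = 2 and tw(G) ≤ 2. For the lower bound, G contains the cycle d–c–a–b–i–e–g–h–f–d, so G is not a forest; only forests have treewidth ≤ 1, hence tw(G) ≥ 2. The upper and lower bounds meet at 2, so that is the treewidth.

Treewidth 2.
Bags: B1 = {a, c, d}  B2 = {a, b, d}  B3 = {b, d, i}  B4 = {d, e, i}  B5 = {d, e, g}  B6 = {d, g, h}  B7 = {d, f, h}
Tree: B1–B2, B2–B3, B3–B4, B4–B5, B5–B6, B6–B7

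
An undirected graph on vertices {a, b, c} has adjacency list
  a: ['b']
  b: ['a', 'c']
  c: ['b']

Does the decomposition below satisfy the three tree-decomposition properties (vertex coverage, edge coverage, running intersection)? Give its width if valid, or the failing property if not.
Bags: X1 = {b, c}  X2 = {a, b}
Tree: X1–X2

Checking the three conditions: (i) the bags cover all of {a, b, c}; (ii) for each edge, some bag contains both endpoints; (iii) the bags containing any fixed vertex form a subtree. All hold, so the decomposition is valid with width 2 − 1 = 1.

Yes; width 1.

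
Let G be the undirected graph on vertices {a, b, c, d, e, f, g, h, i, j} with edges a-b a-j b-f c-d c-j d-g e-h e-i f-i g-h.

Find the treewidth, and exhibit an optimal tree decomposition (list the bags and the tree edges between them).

Treewidth 2.
One such decomposition:
Bags: B1 = {a, c, j}  B2 = {a, b, c}  B3 = {b, c, f}  B4 = {c, f, i}  B5 = {c, e, i}  B6 = {c, e, h}  B7 = {c, g, h}  B8 = {c, d, g}
Tree: B1–B2, B2–B3, B3–B4, B4–B5, B5–B6, B6–B7, B7–B8

The largest bag has 3 vertices, giving width 2; this decomposition certifies tw(G) ≤ 2. Since c–j–a–b–f–i–e–h–g–d–c is a cycle in G, G is not acyclic. Forests are exactly the graphs of treewidth ≤ 1, so tw(G) ≥ 2. Combining the bounds, tw(G) = 2.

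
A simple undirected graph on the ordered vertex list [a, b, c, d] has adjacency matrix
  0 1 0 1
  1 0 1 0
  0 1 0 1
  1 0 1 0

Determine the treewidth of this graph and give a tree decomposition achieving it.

Treewidth 2.
Bags: B1 = {a, c, d}  B2 = {a, b, c}
Tree: B1–B2

Each bag holds 3 vertices, so the decomposition has width 2, which upper-bounds the treewidth. For the lower bound, G contains the cycle c–d–a–b–c, so G is not a forest; only forests have treewidth ≤ 1, hence tw(G) ≥ 2. Hence tw(G) = 2 exactly.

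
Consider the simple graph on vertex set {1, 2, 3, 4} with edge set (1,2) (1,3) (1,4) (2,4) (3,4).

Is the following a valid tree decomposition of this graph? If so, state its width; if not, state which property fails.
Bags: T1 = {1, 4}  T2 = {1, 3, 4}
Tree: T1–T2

No — vertex 2 appears in no bag.

A tree decomposition must satisfy three properties: every vertex lies in some bag; for every edge, both endpoints lie together in some bag; and for every vertex, the bags containing it form a connected subtree. Here vertex 2 appears in no bag, so the decomposition is invalid.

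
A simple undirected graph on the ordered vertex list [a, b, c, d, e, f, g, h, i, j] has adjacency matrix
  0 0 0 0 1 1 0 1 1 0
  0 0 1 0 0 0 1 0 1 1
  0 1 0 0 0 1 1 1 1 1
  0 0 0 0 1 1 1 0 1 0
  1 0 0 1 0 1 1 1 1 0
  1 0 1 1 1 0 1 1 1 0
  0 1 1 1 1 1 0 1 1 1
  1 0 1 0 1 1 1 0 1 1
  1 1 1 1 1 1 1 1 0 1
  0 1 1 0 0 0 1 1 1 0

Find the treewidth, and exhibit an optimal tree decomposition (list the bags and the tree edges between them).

Treewidth 4.
One such decomposition:
Bags: B1 = {c, f, g, h, i}  B2 = {e, f, g, h, i}  B3 = {c, g, h, i, j}  B4 = {a, e, f, h, i}  B5 = {d, e, f, g, i}  B6 = {b, c, g, i, j}
Tree: B1–B2, B1–B3, B2–B4, B2–B5, B3–B6

The largest bag has 5 vertices, giving width 4; this decomposition certifies tw(G) ≤ 4. For the lower bound, the 5 vertices {c, g, h, i, j} are pairwise adjacent, and any tree decomposition puts a clique entirely inside one bag — forcing width ≥ 4. Hence tw(G) = 4 exactly.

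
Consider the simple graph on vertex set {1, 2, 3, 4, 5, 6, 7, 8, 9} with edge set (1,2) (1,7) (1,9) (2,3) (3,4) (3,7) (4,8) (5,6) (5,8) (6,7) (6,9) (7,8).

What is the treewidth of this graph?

3

A width-3 tree decomposition is:
Bags: B1 = {3, 4, 5, 8}  B2 = {3, 5, 7, 8}  B3 = {3, 5, 6, 7}  B4 = {2, 3, 6, 7}  B5 = {1, 2, 6, 7}  B6 = {1, 2, 6, 9}
Tree: B1–B2, B2–B3, B3–B4, B4–B5, B5–B6
Every bag has size at most 4, so the width is 4 − 1 = 3 and tw(G) ≤ 3. For the lower bound: the 4 vertex sets {4,5,8}, {3}, {7}, {1,2,6,9} are disjoint, each induces a connected subgraph, and every pair is joined by at least one edge of G. Contracting each set to a single vertex therefore yields K_{4} as a minor, and since treewidth is minor-monotone, tw(G) ≥ tw(K_{4}) = 3. Hence tw(G) = 3 exactly.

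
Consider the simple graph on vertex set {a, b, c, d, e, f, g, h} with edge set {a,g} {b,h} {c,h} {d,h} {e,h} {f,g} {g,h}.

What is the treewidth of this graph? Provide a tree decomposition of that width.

Treewidth 1.
One such decomposition:
Bags: B1 = {c, h}  B2 = {g, h}  B3 = {d, h}  B4 = {a, g}  B5 = {e, h}  B6 = {b, h}  B7 = {f, g}
Tree: B1–B2, B1–B3, B2–B4, B2–B5, B3–B6, B2–B7

The largest bag has 2 vertices, giving width 1; this decomposition certifies tw(G) ≤ 1. Since G has at least one edge (e.g. c–h), it is not an edgeless graph, so tw(G) ≥ 1. The upper and lower bounds meet at 1, so that is the treewidth.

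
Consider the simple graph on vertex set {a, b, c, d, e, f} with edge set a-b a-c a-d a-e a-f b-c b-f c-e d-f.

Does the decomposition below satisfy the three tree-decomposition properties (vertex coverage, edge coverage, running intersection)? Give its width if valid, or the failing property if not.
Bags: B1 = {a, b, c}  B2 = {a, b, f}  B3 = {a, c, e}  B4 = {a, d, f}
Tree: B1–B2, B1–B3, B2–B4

Checking the three conditions: (i) the bags cover all of {a, b, c, d, e, f}; (ii) for each edge, some bag contains both endpoints; (iii) the bags containing any fixed vertex form a subtree. All hold, so the decomposition is valid with width 3 − 1 = 2.

Yes; width 2.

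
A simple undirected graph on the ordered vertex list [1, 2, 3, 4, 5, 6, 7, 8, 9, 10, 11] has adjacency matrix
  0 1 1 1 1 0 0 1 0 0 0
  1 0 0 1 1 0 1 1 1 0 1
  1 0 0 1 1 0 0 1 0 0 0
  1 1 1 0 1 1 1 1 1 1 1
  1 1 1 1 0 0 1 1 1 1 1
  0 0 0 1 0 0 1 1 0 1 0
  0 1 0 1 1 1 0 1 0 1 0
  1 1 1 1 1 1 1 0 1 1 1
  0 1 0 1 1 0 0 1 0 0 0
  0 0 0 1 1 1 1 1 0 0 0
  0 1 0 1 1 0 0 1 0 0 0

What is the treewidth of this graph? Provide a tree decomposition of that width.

Treewidth 4.
One optimal decomposition is:
Bags: B1 = {2, 4, 5, 8, 11}  B2 = {2, 4, 5, 7, 8}  B3 = {4, 5, 7, 8, 10}  B4 = {1, 2, 4, 5, 8}  B5 = {2, 4, 5, 8, 9}  B6 = {4, 6, 7, 8, 10}  B7 = {1, 3, 4, 5, 8}
Tree: B1–B2, B2–B3, B1–B4, B4–B5, B3–B6, B4–B7

The largest bag has 5 vertices, giving width 4; this decomposition certifies tw(G) ≤ 4. On the other hand G contains the 5-clique {4, 5, 7, 8, 10}. A clique must lie in a single bag of any decomposition, so no decomposition can have width below 4. Hence tw(G) = 4 exactly.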